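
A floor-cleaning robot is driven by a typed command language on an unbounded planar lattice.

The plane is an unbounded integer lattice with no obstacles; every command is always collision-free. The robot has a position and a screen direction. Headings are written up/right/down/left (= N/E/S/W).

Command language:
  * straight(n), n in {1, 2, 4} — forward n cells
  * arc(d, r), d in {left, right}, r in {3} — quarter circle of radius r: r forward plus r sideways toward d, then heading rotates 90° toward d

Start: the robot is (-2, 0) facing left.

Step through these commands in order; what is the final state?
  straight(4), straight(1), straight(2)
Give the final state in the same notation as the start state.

(-9, 0) facing left

begin: (-2, 0) facing left
[1] after straight(4): (-6, 0) facing left
[2] after straight(1): (-7, 0) facing left
[3] after straight(2): (-9, 0) facing left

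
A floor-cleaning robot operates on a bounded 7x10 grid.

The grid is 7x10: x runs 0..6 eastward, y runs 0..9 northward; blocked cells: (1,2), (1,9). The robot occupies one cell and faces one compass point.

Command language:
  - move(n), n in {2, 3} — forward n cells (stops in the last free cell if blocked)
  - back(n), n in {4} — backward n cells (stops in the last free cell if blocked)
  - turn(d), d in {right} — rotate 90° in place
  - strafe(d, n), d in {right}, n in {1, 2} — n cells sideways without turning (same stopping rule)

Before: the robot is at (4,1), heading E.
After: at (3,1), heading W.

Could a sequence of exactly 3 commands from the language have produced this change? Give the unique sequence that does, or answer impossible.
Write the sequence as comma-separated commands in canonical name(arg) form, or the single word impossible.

key: cell and facing (now W) both changed — the 3 commands mix motion and turning
from: at (4,1), heading E
1. turn(right) → at (4,1), heading S
2. strafe(right, 1) → at (3,1), heading S
3. turn(right) → at (3,1), heading W
all 216 alternatives checked — unique.

turn(right), strafe(right, 1), turn(right)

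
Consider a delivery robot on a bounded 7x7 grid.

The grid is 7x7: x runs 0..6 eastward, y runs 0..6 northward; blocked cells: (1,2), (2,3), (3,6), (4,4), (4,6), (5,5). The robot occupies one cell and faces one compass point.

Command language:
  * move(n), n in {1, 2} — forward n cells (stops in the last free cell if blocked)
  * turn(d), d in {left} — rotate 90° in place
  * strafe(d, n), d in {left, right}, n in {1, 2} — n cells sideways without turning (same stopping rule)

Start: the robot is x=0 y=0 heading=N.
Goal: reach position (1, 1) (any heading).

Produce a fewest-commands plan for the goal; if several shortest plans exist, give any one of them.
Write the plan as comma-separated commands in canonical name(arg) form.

begin: x=0 y=0 heading=N
[1] after strafe(right, 1): x=1 y=0 heading=N
[2] after move(2): x=1 y=1 heading=N
no 1-step plan works, so 2 is optimal.

strafe(right, 1), move(2)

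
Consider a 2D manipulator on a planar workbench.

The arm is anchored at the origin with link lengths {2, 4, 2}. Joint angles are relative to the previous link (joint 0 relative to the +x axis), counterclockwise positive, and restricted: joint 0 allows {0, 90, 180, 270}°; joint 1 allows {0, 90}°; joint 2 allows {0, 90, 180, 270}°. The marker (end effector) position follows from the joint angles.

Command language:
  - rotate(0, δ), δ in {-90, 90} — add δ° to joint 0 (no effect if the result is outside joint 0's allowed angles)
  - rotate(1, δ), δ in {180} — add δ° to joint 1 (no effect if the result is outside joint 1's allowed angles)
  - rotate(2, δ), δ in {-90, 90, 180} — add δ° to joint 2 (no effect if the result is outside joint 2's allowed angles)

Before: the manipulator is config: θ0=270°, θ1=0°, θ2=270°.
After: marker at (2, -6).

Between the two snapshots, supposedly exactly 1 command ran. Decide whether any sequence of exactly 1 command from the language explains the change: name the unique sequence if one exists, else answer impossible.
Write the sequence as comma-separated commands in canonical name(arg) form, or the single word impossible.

initial: config: θ0=270°, θ1=0°, θ2=270°
step 1 (rotate(2, 180)): config: θ0=270°, θ1=0°, θ2=90°
no rival 1-sequence matches.

rotate(2, 180)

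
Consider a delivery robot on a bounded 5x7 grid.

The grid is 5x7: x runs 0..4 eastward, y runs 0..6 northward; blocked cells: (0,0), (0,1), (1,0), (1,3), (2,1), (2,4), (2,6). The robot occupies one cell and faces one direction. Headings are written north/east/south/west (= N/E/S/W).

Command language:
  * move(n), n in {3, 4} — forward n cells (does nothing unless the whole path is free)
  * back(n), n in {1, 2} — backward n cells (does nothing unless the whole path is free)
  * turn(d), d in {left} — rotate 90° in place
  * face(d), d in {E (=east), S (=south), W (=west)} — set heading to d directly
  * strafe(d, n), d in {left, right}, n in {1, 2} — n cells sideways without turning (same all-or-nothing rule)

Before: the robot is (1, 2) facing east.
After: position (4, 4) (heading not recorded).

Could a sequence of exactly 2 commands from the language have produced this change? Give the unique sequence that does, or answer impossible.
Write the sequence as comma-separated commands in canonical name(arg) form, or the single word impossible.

key: order matters: swapping move(3) and strafe(left, 2) lands elsewhere
t0: (1, 2) facing east
t=1 move(3) ⇒ (4, 2) facing east
t=2 strafe(left, 2) ⇒ (4, 4) facing east
all 144 alternatives checked — unique.

move(3), strafe(left, 2)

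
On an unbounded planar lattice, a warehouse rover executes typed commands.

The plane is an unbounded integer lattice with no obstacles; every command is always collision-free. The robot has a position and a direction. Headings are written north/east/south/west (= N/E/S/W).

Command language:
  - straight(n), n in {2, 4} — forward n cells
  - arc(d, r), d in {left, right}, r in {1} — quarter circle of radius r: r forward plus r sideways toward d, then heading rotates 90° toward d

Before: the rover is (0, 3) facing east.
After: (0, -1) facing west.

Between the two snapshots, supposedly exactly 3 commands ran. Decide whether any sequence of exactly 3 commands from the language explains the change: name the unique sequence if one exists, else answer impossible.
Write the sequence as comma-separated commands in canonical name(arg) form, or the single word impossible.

key: cell and facing (now W) both changed — the 3 commands mix motion and turning
from: (0, 3) facing east
t=1 arc(right, 1) ⇒ (1, 2) facing south
t=2 straight(2) ⇒ (1, 0) facing south
t=3 arc(right, 1) ⇒ (0, -1) facing west
all 64 alternatives checked — unique.

arc(right, 1), straight(2), arc(right, 1)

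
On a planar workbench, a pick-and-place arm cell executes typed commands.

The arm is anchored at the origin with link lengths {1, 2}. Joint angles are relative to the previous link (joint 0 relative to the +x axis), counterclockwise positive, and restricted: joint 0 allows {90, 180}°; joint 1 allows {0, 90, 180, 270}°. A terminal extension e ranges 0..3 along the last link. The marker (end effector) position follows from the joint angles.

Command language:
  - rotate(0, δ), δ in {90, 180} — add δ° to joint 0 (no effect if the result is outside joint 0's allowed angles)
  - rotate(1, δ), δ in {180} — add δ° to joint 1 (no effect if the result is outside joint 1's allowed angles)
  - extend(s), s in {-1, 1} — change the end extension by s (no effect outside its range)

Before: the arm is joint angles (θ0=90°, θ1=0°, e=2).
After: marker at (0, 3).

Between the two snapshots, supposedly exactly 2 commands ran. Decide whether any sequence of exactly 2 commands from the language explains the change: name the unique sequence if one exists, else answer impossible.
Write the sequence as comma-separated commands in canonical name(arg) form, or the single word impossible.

extend(-1), extend(-1)

from: joint angles (θ0=90°, θ1=0°, e=2)
t=1 extend(-1) ⇒ joint angles (θ0=90°, θ1=0°, e=1)
t=2 extend(-1) ⇒ joint angles (θ0=90°, θ1=0°, e=0)
no rival 2-sequence matches.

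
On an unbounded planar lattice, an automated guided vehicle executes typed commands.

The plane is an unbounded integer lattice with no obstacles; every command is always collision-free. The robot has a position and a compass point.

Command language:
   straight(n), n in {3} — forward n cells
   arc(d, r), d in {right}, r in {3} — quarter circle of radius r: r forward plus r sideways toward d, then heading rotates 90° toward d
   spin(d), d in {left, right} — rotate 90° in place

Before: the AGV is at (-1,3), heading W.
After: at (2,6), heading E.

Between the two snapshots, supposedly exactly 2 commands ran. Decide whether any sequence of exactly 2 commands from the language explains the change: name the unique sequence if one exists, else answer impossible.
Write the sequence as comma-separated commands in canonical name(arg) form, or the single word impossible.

spin(right), arc(right, 3)

key: position moved to (2,6) AND the heading swung to E — translation plus rotation needed
begin: at (-1,3), heading W
1. spin(right) → at (-1,3), heading N
2. arc(right, 3) → at (2,6), heading E
all 16 alternatives checked — unique.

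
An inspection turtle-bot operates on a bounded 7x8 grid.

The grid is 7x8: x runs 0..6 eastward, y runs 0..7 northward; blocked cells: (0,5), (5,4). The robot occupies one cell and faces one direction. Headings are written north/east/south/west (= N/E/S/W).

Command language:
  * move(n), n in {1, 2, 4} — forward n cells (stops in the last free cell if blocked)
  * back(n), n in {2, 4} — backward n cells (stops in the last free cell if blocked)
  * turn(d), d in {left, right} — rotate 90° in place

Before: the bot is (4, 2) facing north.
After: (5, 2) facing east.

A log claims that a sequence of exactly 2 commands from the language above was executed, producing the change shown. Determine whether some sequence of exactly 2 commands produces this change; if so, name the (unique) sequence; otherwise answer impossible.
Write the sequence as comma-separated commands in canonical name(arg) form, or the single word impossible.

key: order matters: swapping turn(right) and move(1) lands elsewhere
initial: (4, 2) facing north
[1] after turn(right): (4, 2) facing east
[2] after move(1): (5, 2) facing east
no other 2-command option fits: unique.

turn(right), move(1)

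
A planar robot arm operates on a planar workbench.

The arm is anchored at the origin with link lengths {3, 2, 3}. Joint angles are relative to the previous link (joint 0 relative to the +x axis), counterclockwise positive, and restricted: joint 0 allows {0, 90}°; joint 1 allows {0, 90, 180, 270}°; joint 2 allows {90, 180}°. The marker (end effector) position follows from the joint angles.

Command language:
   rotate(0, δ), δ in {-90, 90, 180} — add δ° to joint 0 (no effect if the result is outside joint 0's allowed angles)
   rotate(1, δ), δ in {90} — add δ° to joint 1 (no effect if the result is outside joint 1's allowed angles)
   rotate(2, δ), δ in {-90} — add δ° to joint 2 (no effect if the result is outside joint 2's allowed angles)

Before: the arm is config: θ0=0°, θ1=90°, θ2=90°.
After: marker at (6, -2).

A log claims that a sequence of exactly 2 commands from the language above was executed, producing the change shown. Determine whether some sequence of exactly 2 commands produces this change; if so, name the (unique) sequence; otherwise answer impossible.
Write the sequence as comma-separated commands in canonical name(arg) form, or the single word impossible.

from: config: θ0=0°, θ1=90°, θ2=90°
[1] after rotate(1, 90): config: θ0=0°, θ1=180°, θ2=90°
[2] after rotate(1, 90): config: θ0=0°, θ1=270°, θ2=90°
no other 2-command option fits: unique.

rotate(1, 90), rotate(1, 90)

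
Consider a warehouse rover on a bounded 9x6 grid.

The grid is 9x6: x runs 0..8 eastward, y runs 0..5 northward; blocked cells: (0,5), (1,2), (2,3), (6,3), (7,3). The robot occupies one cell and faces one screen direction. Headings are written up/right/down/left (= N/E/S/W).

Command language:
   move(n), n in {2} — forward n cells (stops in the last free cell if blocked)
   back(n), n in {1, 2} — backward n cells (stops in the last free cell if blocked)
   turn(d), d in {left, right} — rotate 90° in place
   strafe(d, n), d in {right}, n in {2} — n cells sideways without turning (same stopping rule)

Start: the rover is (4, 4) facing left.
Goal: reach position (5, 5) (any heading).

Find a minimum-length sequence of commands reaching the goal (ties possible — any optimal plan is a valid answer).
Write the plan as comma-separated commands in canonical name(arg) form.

strafe(right, 2), back(1)

start: (4, 4) facing left
1. strafe(right, 2) → (4, 5) facing left
2. back(1) → (5, 5) facing left
nothing shorter than 2 reaches the goal.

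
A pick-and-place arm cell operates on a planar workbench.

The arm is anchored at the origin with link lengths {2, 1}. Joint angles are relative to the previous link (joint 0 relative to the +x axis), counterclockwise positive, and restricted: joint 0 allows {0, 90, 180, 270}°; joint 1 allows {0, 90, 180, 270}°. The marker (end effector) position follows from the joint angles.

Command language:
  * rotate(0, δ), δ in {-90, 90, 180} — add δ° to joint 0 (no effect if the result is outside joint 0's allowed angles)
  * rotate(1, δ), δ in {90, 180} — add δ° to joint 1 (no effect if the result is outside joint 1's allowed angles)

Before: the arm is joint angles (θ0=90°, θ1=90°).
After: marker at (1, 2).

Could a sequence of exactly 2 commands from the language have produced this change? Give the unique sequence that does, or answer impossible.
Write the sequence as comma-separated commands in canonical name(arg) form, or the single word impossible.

start: joint angles (θ0=90°, θ1=90°)
[1] after rotate(1, 90): joint angles (θ0=90°, θ1=180°)
[2] after rotate(1, 90): joint angles (θ0=90°, θ1=270°)
all 25 alternatives checked — unique.

rotate(1, 90), rotate(1, 90)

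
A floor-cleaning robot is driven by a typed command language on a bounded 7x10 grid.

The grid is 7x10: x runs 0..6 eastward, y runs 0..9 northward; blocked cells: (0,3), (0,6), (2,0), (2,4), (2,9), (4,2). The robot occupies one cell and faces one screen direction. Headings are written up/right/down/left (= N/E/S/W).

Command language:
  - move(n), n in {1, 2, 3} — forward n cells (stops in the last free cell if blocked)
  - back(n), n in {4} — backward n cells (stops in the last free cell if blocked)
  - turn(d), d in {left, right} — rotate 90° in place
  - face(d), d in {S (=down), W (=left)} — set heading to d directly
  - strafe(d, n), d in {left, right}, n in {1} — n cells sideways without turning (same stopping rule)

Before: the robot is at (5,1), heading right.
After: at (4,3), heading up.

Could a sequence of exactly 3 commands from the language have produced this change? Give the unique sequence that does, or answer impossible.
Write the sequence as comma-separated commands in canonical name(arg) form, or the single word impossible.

turn(left), move(2), strafe(left, 1)

key: cell and facing (now N) both changed — the 3 commands mix motion and turning
from: at (5,1), heading right
[1] after turn(left): at (5,1), heading up
[2] after move(2): at (5,3), heading up
[3] after strafe(left, 1): at (4,3), heading up
no other 3-command option fits: unique.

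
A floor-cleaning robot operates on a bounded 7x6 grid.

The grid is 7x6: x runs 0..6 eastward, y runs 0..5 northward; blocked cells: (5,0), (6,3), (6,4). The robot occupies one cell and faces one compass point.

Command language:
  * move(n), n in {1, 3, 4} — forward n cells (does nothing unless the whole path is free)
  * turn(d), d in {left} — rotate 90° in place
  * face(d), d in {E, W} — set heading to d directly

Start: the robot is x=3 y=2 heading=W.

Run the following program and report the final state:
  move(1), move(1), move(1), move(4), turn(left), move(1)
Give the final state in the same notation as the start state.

start: x=3 y=2 heading=W
1. move(1) → x=2 y=2 heading=W
2. move(1) → x=1 y=2 heading=W
3. move(1) → x=0 y=2 heading=W
4. move(4) → x=0 y=2 heading=W
5. turn(left) → x=0 y=2 heading=S
6. move(1) → x=0 y=1 heading=S

x=0 y=1 heading=S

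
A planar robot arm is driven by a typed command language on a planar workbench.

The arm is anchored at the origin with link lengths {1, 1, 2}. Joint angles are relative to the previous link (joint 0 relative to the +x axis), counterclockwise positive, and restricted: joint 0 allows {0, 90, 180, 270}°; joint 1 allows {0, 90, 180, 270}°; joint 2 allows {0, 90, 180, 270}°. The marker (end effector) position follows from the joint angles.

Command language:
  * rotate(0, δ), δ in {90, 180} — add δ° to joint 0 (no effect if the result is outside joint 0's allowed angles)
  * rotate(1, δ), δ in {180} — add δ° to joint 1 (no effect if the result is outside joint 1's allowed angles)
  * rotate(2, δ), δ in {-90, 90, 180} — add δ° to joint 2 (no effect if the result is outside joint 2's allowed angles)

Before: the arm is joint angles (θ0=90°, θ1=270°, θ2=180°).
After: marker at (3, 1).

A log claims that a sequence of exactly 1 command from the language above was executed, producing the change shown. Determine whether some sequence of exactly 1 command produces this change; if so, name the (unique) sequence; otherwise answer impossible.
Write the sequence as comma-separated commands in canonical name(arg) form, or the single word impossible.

rotate(2, 180)

from: joint angles (θ0=90°, θ1=270°, θ2=180°)
t=1 rotate(2, 180) ⇒ joint angles (θ0=90°, θ1=270°, θ2=0°)
uniquely the one of 6 1-step routes that fits.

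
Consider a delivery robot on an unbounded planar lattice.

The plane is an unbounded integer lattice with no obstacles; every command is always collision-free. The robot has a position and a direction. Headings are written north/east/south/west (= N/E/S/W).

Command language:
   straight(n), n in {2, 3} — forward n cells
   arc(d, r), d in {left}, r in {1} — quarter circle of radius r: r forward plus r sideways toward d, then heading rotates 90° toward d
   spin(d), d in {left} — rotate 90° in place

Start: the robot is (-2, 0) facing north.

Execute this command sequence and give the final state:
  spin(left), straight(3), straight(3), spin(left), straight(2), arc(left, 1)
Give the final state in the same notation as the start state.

from: (-2, 0) facing north
[1] after spin(left): (-2, 0) facing west
[2] after straight(3): (-5, 0) facing west
[3] after straight(3): (-8, 0) facing west
[4] after spin(left): (-8, 0) facing south
[5] after straight(2): (-8, -2) facing south
[6] after arc(left, 1): (-7, -3) facing east

(-7, -3) facing east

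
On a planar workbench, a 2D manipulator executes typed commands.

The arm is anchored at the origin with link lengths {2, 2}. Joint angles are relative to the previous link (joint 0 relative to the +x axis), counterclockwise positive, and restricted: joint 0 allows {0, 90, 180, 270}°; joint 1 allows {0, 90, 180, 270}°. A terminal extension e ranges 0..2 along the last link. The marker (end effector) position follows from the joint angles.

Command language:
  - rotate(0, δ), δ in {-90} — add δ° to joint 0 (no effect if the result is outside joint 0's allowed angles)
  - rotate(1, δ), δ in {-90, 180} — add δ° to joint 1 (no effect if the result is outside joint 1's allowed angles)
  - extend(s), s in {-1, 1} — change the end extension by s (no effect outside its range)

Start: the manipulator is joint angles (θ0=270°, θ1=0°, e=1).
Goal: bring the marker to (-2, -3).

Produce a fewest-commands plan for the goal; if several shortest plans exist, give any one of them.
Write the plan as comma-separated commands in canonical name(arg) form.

t0: joint angles (θ0=270°, θ1=0°, e=1)
1. rotate(1, 180) → joint angles (θ0=270°, θ1=180°, e=1)
2. rotate(0, -90) → joint angles (θ0=180°, θ1=180°, e=1)
3. rotate(1, -90) → joint angles (θ0=180°, θ1=90°, e=1)
shorter routes all fall short; 3 is best.

rotate(1, 180), rotate(0, -90), rotate(1, -90)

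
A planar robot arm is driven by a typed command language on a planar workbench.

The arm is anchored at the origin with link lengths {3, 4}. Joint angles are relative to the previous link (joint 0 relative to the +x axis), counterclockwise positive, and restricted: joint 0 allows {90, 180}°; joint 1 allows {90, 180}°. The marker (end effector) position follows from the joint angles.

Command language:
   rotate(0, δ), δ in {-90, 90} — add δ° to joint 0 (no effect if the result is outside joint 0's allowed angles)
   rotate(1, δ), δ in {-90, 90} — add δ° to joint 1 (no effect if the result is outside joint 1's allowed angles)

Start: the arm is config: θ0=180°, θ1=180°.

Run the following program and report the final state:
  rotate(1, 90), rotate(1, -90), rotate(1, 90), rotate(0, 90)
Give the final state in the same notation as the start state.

begin: config: θ0=180°, θ1=180°
t=1 rotate(1, 90) ⇒ config: θ0=180°, θ1=180°
t=2 rotate(1, -90) ⇒ config: θ0=180°, θ1=90°
t=3 rotate(1, 90) ⇒ config: θ0=180°, θ1=180°
t=4 rotate(0, 90) ⇒ config: θ0=180°, θ1=180°

config: θ0=180°, θ1=180°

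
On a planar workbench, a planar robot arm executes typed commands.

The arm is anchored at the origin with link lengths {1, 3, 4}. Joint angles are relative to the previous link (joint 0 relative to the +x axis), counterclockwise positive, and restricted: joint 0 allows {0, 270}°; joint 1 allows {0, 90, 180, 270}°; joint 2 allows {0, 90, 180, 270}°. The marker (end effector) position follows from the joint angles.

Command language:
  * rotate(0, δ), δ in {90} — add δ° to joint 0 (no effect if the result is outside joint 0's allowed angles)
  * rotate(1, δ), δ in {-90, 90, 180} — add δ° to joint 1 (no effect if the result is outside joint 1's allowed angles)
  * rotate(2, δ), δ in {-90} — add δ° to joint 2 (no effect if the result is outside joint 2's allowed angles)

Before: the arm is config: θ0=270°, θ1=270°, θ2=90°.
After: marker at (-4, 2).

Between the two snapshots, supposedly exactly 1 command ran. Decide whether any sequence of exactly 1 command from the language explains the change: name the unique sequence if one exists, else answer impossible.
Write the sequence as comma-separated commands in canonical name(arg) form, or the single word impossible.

begin: config: θ0=270°, θ1=270°, θ2=90°
step 1 (rotate(1, -90)): config: θ0=270°, θ1=180°, θ2=90°
no other 1-command option fits: unique.

rotate(1, -90)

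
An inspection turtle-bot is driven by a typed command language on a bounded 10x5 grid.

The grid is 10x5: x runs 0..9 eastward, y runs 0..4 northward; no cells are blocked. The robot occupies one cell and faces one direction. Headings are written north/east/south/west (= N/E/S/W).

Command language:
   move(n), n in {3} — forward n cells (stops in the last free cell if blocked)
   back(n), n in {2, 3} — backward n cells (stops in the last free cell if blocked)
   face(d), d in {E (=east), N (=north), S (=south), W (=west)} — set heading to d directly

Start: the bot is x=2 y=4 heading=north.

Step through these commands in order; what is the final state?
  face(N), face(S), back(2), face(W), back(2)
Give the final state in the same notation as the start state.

x=4 y=4 heading=west

initial: x=2 y=4 heading=north
step 1 (face(N)): x=2 y=4 heading=north
step 2 (face(S)): x=2 y=4 heading=south
step 3 (back(2)): x=2 y=4 heading=south
step 4 (face(W)): x=2 y=4 heading=west
step 5 (back(2)): x=4 y=4 heading=west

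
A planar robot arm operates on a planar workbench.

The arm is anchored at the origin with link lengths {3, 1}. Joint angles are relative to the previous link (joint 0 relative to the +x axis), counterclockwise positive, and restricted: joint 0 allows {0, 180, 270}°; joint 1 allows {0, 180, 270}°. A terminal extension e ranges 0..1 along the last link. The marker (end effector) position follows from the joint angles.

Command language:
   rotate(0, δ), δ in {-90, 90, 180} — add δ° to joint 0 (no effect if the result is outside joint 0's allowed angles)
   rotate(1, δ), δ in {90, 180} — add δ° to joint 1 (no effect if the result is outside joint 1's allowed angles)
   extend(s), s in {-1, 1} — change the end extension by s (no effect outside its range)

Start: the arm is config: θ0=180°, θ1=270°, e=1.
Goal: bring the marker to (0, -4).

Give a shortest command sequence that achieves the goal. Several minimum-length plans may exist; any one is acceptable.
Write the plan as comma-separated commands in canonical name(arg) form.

rotate(0, 90), extend(-1), rotate(1, 90)

t0: config: θ0=180°, θ1=270°, e=1
[1] after rotate(0, 90): config: θ0=270°, θ1=270°, e=1
[2] after extend(-1): config: θ0=270°, θ1=270°, e=0
[3] after rotate(1, 90): config: θ0=270°, θ1=0°, e=0
nothing shorter than 3 reaches the goal.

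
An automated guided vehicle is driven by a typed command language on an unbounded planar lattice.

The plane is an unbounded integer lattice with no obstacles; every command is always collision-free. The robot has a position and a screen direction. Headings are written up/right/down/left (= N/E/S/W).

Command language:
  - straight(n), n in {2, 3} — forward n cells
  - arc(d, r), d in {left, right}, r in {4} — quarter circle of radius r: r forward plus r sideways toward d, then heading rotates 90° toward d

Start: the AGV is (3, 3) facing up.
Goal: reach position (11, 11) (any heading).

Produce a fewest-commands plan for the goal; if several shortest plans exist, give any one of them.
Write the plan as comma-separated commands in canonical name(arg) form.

begin: (3, 3) facing up
step 1 (arc(right, 4)): (7, 7) facing right
step 2 (arc(left, 4)): (11, 11) facing up
no 1-step plan works, so 2 is optimal.

arc(right, 4), arc(left, 4)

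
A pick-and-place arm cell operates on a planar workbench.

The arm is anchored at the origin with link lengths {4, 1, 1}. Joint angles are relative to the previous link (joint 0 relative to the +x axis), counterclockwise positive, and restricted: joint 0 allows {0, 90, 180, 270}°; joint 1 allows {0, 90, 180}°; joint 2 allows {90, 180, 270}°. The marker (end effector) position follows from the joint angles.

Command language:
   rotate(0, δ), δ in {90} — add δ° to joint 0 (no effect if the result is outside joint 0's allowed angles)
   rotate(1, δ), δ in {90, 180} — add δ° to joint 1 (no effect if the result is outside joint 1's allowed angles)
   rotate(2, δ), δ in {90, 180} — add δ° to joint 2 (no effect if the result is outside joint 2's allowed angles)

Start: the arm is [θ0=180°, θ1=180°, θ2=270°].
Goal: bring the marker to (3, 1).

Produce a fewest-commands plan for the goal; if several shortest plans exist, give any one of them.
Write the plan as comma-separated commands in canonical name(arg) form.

rotate(0, 90), rotate(0, 90)

initial: [θ0=180°, θ1=180°, θ2=270°]
[1] after rotate(0, 90): [θ0=270°, θ1=180°, θ2=270°]
[2] after rotate(0, 90): [θ0=0°, θ1=180°, θ2=270°]
shorter routes all fall short; 2 is best.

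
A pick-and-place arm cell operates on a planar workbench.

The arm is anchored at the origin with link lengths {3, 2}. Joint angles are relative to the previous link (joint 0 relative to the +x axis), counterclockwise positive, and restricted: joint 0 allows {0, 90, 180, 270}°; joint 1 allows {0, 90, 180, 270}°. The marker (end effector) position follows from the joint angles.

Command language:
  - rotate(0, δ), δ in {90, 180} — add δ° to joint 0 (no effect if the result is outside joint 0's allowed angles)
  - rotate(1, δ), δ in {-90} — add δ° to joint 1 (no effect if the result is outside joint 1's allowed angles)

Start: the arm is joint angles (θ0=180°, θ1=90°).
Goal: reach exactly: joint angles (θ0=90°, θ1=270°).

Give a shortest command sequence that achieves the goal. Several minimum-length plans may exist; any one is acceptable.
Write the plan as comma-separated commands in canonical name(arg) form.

start: joint angles (θ0=180°, θ1=90°)
[1] after rotate(0, 90): joint angles (θ0=270°, θ1=90°)
[2] after rotate(1, -90): joint angles (θ0=270°, θ1=0°)
[3] after rotate(1, -90): joint angles (θ0=270°, θ1=270°)
[4] after rotate(0, 180): joint angles (θ0=90°, θ1=270°)
no 3-step plan works, so 4 is optimal.

rotate(0, 90), rotate(1, -90), rotate(1, -90), rotate(0, 180)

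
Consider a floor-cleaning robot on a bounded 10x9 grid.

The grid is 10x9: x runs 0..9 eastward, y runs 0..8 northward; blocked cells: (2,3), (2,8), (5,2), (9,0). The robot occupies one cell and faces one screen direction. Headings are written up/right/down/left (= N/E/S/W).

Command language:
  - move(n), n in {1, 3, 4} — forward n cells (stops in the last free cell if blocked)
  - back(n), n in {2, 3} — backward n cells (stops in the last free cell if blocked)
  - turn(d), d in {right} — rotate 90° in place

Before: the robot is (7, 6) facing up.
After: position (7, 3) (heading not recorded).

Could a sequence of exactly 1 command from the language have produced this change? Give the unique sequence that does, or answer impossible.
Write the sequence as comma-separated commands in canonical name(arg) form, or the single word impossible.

back(3)

t0: (7, 6) facing up
t=1 back(3) ⇒ (7, 3) facing up
no rival 1-sequence matches.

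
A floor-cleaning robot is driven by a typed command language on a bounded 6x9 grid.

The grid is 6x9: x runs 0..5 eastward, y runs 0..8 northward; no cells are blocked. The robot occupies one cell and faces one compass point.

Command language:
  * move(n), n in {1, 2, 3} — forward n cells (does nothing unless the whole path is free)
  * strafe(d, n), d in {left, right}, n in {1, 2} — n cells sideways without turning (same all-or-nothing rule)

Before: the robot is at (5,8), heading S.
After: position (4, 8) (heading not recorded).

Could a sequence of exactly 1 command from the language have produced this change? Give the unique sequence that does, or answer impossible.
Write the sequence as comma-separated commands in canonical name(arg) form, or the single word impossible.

from: at (5,8), heading S
step 1 (strafe(right, 1)): at (4,8), heading S
all 7 alternatives checked — unique.

strafe(right, 1)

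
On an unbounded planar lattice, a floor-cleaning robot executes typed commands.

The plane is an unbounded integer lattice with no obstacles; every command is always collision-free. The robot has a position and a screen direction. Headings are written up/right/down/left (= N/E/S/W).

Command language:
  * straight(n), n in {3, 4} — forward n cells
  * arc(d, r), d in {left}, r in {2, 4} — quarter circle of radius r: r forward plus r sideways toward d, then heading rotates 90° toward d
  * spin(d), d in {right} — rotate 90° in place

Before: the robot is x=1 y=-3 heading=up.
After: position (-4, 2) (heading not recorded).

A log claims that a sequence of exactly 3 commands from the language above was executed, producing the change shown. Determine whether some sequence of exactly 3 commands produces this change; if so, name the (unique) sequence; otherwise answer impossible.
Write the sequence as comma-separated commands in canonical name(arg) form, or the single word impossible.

t0: x=1 y=-3 heading=up
1. straight(3) → x=1 y=0 heading=up
2. arc(left, 2) → x=-1 y=2 heading=left
3. straight(3) → x=-4 y=2 heading=left
no rival 3-sequence matches.

straight(3), arc(left, 2), straight(3)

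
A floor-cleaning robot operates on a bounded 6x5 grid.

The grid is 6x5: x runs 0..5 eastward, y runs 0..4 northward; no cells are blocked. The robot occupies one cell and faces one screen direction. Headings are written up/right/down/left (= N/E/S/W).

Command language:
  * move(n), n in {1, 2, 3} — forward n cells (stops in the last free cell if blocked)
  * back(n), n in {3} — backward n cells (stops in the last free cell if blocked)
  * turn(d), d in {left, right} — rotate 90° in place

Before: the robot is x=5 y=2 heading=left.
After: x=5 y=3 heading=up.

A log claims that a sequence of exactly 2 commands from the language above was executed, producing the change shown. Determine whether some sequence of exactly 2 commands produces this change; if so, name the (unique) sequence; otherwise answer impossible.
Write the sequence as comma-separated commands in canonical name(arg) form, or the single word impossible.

turn(right), move(1)

key: cell and facing (now N) both changed — the 2 commands mix motion and turning
begin: x=5 y=2 heading=left
[1] after turn(right): x=5 y=2 heading=up
[2] after move(1): x=5 y=3 heading=up
all 36 alternatives checked — unique.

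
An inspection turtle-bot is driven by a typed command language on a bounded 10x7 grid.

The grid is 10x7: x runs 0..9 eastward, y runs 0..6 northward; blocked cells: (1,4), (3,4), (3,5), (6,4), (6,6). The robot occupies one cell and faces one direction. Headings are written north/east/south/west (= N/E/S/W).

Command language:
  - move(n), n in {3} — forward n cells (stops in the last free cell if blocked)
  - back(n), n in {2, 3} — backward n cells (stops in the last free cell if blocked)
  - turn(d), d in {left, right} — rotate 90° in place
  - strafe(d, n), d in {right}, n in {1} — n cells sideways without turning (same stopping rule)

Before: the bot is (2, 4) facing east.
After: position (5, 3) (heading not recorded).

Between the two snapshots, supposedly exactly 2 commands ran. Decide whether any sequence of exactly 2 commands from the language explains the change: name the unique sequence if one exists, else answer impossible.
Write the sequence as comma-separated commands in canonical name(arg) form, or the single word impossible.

key: running move(3) before strafe(right, 1) would end elsewhere — order is forced
begin: (2, 4) facing east
t=1 strafe(right, 1) ⇒ (2, 3) facing east
t=2 move(3) ⇒ (5, 3) facing east
uniquely the one of 36 2-step routes that fits.

strafe(right, 1), move(3)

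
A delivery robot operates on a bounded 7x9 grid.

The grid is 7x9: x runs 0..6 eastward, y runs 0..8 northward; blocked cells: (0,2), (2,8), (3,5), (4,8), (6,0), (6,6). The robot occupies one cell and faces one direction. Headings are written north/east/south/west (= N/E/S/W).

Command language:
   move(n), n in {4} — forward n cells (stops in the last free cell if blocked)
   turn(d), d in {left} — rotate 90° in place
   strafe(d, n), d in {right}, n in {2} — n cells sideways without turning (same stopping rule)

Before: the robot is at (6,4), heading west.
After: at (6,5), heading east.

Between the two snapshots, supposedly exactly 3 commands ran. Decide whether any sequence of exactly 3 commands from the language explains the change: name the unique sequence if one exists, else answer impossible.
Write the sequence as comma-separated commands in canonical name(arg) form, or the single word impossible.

key: cell and facing (now E) both changed — the 3 commands mix motion and turning
initial: at (6,4), heading west
[1] after strafe(right, 2): at (6,5), heading west
[2] after turn(left): at (6,5), heading south
[3] after turn(left): at (6,5), heading east
uniquely the one of 27 3-step routes that fits.

strafe(right, 2), turn(left), turn(left)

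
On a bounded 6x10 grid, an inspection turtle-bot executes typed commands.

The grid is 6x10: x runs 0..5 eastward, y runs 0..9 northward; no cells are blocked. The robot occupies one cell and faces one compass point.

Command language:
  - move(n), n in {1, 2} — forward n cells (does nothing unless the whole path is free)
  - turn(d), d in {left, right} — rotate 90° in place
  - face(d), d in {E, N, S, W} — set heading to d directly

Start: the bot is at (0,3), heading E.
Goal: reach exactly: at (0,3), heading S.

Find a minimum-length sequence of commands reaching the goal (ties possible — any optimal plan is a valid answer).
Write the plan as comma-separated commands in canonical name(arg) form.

t0: at (0,3), heading E
step 1 (turn(right)): at (0,3), heading S
minimal: 1 command(s), checked below 1.

turn(right)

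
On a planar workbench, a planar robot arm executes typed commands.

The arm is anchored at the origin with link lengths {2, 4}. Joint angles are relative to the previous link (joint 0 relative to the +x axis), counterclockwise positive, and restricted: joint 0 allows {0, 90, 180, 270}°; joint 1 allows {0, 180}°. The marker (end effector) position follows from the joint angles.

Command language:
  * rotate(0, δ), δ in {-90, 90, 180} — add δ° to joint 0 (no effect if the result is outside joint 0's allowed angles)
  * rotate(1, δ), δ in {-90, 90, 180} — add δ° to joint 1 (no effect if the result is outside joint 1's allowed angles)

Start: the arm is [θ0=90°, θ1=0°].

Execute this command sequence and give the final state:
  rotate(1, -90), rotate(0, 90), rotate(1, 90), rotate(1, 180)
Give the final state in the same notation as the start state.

initial: [θ0=90°, θ1=0°]
1. rotate(1, -90) → [θ0=90°, θ1=0°]
2. rotate(0, 90) → [θ0=180°, θ1=0°]
3. rotate(1, 90) → [θ0=180°, θ1=0°]
4. rotate(1, 180) → [θ0=180°, θ1=180°]

[θ0=180°, θ1=180°]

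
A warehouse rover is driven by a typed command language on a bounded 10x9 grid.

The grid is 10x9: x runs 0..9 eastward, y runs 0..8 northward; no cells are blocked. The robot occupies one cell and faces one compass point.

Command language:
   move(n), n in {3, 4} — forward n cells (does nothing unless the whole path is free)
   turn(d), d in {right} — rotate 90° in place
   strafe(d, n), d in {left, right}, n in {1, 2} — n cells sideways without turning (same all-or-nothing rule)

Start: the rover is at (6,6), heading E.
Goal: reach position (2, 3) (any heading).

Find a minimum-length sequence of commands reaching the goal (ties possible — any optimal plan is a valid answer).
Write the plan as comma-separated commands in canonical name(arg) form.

initial: at (6,6), heading E
1. turn(right) → at (6,6), heading S
2. strafe(right, 2) → at (4,6), heading S
3. strafe(right, 2) → at (2,6), heading S
4. move(3) → at (2,3), heading S
no 3-step plan works, so 4 is optimal.

turn(right), strafe(right, 2), strafe(right, 2), move(3)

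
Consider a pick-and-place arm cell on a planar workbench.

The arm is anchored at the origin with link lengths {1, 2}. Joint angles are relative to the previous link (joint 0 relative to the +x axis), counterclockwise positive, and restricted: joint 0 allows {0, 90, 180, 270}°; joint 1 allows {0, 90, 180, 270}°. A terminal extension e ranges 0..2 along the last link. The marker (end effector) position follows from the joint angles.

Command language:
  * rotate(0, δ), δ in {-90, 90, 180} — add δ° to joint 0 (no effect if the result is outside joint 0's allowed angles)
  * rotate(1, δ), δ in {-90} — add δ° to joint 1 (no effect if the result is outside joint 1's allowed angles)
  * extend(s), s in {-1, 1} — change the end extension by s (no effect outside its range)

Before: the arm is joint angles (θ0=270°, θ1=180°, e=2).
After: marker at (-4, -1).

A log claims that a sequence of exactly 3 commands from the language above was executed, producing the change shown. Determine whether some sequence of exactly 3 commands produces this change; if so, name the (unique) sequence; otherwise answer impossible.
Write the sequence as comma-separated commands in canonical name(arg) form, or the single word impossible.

initial: joint angles (θ0=270°, θ1=180°, e=2)
step 1 (rotate(1, -90)): joint angles (θ0=270°, θ1=90°, e=2)
step 2 (rotate(1, -90)): joint angles (θ0=270°, θ1=0°, e=2)
step 3 (rotate(1, -90)): joint angles (θ0=270°, θ1=270°, e=2)
all 216 alternatives checked — unique.

rotate(1, -90), rotate(1, -90), rotate(1, -90)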